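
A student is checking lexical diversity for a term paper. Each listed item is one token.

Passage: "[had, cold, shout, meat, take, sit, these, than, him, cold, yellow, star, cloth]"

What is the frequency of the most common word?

Frequencies: cold:2, had:1, shout:1, meat:1, take:1, sit:1, these:1, than:1, him:1, yellow:1, star:1, cloth:1
Most common: 'cold' with frequency 2.

2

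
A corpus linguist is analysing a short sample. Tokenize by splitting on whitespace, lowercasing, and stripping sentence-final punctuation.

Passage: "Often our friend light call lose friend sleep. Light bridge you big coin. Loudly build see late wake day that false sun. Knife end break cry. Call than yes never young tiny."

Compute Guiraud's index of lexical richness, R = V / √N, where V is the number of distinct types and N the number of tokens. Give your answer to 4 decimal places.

N = 32, V = 29.
√N = 5.656854
R = 29 / 5.656854 = 5.1265

5.1265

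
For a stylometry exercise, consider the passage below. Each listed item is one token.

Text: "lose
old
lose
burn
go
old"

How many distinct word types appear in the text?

Distinct types: {burn, go, lose, old}
V = 4

4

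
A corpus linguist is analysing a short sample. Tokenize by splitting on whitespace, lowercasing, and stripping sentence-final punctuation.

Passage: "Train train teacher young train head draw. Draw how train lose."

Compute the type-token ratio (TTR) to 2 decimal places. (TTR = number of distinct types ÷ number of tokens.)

N = 11 tokens, V = 7 types.
TTR = V / N = 7 / 11 = 0.64

0.64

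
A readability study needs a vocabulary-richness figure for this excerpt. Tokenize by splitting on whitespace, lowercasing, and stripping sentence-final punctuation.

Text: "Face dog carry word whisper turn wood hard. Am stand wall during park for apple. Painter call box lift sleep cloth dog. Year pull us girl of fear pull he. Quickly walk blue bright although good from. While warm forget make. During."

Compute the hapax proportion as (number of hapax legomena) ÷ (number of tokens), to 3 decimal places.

0.857

Frequencies: dog:2, during:2, pull:2, face:1, carry:1, word:1, whisper:1, turn:1, wood:1, hard:1, am:1, stand:1, wall:1, park:1, for:1, apple:1, painter:1, call:1, box:1, lift:1, … (19 more, each freq 1)
Hapax count = 36; token count = 42.
Ratio = 36 / 42 = 0.857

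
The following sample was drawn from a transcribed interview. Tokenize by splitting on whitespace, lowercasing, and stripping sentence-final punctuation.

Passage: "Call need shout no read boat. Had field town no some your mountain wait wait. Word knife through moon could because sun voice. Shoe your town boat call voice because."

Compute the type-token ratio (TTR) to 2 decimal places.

N = 30 tokens, V = 22 types.
TTR = V / N = 22 / 30 = 0.73

0.73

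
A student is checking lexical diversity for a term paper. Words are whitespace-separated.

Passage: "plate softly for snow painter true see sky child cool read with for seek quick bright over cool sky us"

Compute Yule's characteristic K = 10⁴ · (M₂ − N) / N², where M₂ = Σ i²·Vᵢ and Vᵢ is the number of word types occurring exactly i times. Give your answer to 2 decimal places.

150.00

Frequencies: for:2, sky:2, cool:2, plate:1, softly:1, snow:1, painter:1, true:1, see:1, child:1, read:1, with:1, seek:1, quick:1, bright:1, over:1, us:1
N = 20. Frequency spectrum: V_1=14, V_2=3
M₂ = 1²·14 + 2²·3 = 26
K = 10000 × (26 − 20) / 20² = 150.00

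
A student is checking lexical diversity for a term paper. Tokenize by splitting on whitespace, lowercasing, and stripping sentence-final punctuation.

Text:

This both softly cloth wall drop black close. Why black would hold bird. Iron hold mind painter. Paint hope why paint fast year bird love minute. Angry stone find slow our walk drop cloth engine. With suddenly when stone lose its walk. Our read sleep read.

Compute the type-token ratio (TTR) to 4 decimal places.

N = 46 tokens, V = 35 types.
TTR = V / N = 35 / 46 = 0.7609

0.7609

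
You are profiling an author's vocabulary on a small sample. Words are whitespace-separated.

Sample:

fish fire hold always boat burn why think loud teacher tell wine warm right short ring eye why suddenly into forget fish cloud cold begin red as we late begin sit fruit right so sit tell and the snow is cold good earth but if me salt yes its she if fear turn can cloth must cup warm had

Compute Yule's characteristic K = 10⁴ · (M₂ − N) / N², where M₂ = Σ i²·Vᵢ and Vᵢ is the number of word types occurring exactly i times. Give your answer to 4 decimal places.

Frequencies: fish:2, why:2, tell:2, warm:2, right:2, cold:2, begin:2, sit:2, if:2, fire:1, hold:1, always:1, boat:1, burn:1, think:1, loud:1, teacher:1, wine:1, short:1, ring:1, … (30 more, each freq 1)
N = 59. Frequency spectrum: V_1=41, V_2=9
M₂ = 1²·41 + 2²·9 = 77
K = 10000 × (77 − 59) / 59² = 51.7093

51.7093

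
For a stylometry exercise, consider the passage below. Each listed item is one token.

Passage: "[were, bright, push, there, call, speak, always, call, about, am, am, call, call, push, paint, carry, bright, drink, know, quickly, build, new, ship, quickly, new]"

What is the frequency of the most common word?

4

Frequencies: call:4, bright:2, push:2, am:2, quickly:2, new:2, were:1, there:1, speak:1, always:1, about:1, paint:1, carry:1, drink:1, know:1, build:1, ship:1
Most common: 'call' with frequency 4.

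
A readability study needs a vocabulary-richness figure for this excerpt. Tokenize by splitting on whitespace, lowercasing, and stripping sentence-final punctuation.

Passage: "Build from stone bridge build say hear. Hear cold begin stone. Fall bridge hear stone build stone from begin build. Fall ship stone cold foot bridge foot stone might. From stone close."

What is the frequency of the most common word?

Frequencies: stone:7, build:4, from:3, bridge:3, hear:3, cold:2, begin:2, fall:2, foot:2, say:1, ship:1, might:1, close:1
Most common: 'stone' with frequency 7.

7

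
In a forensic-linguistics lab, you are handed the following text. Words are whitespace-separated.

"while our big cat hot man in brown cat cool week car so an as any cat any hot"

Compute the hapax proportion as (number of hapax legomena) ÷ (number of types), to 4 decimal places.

0.8000

Frequencies: cat:3, hot:2, any:2, while:1, our:1, big:1, man:1, in:1, brown:1, cool:1, week:1, car:1, so:1, an:1, as:1
Hapax count = 12; type count = 15.
Ratio = 12 / 15 = 0.8000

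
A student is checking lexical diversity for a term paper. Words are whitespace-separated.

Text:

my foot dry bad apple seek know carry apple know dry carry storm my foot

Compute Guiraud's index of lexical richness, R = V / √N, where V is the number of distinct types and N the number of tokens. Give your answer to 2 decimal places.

N = 15, V = 9.
√N = 3.872983
R = 9 / 3.872983 = 2.32

2.32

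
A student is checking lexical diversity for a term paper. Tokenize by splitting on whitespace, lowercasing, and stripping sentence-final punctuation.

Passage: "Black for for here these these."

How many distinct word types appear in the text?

4

Distinct types: {black, for, here, these}
V = 4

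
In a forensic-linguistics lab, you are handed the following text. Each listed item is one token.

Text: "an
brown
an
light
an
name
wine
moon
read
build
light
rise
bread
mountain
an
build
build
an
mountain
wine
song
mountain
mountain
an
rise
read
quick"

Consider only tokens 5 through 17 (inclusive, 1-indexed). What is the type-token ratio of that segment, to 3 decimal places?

0.769

Segment tokens 5–17: an, name, wine, moon, read, build, light, rise, bread, mountain, an, build, build
Segment N = 13, segment V = 10.
TTR = 10 / 13 = 0.769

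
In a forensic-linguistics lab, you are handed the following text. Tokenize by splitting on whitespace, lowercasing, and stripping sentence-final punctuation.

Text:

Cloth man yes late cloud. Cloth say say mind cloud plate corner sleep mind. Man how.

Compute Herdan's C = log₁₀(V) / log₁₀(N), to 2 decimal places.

N = 16, V = 11.
log₁₀(V) = 1.041393, log₁₀(N) = 1.204120
C = 1.041393 / 1.204120 = 0.86

0.86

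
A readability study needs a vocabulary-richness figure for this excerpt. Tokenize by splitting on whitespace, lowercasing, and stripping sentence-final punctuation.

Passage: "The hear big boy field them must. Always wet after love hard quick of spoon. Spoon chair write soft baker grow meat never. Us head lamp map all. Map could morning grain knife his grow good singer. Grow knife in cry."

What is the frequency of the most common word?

3

Frequencies: grow:3, spoon:2, map:2, knife:2, the:1, hear:1, big:1, boy:1, field:1, them:1, must:1, always:1, wet:1, after:1, love:1, hard:1, quick:1, of:1, chair:1, write:1, … (16 more, each freq 1)
Most common: 'grow' with frequency 3.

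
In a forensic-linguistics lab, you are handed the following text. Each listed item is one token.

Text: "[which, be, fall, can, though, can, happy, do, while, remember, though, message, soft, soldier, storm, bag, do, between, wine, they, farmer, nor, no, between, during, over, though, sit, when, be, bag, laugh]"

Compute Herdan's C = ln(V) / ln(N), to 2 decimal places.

N = 32, V = 25.
ln(V) = 3.218876, ln(N) = 3.465736
C = 3.218876 / 3.465736 = 0.93

0.93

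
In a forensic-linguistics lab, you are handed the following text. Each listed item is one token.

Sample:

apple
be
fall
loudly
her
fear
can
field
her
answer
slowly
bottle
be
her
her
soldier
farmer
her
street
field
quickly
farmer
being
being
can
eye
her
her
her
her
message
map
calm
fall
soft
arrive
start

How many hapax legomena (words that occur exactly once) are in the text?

Frequencies: her:9, be:2, fall:2, can:2, field:2, farmer:2, being:2, apple:1, loudly:1, fear:1, answer:1, slowly:1, bottle:1, soldier:1, street:1, quickly:1, eye:1, message:1, map:1, calm:1, … (3 more, each freq 1)
Hapax (freq=1): answer, apple, arrive, bottle, calm, eye, fear, loudly, map, message, quickly, slowly, soft, soldier, start, street

16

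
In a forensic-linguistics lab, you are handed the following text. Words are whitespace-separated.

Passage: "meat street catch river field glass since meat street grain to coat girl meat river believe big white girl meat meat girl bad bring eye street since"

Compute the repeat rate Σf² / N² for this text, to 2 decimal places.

0.09

Frequencies: meat:5, street:3, girl:3, river:2, since:2, catch:1, field:1, glass:1, grain:1, to:1, coat:1, believe:1, big:1, white:1, bad:1, bring:1, eye:1
Σf² = 63; N² = 729
Repeat rate = 63 / 729 = 0.09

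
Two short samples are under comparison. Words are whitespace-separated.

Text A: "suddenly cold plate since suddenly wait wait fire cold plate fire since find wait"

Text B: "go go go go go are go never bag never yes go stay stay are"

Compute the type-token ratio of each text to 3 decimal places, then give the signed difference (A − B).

TTR(A) = 7/14 = 0.500
TTR(B) = 6/15 = 0.400
Difference = 0.500 − 0.400 = 0.100

0.100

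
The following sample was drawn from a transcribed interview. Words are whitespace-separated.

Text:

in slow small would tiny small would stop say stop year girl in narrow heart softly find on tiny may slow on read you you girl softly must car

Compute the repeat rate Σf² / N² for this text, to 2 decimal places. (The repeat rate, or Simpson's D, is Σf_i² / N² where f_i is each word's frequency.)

Frequencies: in:2, slow:2, small:2, would:2, tiny:2, stop:2, girl:2, softly:2, on:2, you:2, say:1, year:1, narrow:1, heart:1, find:1, may:1, read:1, must:1, car:1
Σf² = 49; N² = 841
Repeat rate = 49 / 841 = 0.06

0.06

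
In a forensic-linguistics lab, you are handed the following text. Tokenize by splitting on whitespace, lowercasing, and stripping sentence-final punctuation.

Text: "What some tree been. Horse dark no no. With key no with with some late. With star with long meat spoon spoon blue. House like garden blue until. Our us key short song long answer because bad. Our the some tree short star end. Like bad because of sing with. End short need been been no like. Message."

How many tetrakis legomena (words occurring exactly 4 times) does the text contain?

1

Frequencies: with:6, no:4, some:3, been:3, like:3, short:3, tree:2, key:2, star:2, long:2, spoon:2, blue:2, our:2, because:2, bad:2, end:2, what:1, horse:1, dark:1, late:1, … (12 more, each freq 1)
Words with frequency 4: no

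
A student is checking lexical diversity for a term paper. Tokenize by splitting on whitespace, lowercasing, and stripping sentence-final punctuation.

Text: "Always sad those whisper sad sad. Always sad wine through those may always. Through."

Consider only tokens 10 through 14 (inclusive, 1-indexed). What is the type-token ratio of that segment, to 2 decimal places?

0.80

Segment tokens 10–14: through, those, may, always, through
Segment N = 5, segment V = 4.
TTR = 4 / 5 = 0.80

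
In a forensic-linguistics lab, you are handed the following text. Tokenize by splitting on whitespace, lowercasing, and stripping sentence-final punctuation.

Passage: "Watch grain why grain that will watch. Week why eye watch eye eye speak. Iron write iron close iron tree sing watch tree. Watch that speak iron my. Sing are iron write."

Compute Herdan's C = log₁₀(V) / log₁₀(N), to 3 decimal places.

0.781

N = 32, V = 15.
log₁₀(V) = 1.176091, log₁₀(N) = 1.505150
C = 1.176091 / 1.505150 = 0.781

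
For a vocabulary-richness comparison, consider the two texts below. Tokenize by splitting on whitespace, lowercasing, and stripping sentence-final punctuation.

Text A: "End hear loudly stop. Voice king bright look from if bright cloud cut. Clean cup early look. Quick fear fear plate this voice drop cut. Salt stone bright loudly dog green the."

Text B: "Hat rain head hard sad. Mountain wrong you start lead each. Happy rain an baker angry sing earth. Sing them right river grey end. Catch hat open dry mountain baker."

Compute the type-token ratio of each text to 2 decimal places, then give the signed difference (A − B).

-0.05

TTR(A) = 25/32 = 0.78
TTR(B) = 25/30 = 0.83
Difference = 0.78 − 0.83 = -0.05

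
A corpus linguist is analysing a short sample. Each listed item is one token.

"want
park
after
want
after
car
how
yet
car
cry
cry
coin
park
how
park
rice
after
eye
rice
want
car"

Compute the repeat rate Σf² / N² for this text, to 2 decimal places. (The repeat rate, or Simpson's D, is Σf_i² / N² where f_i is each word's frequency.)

0.12

Frequencies: want:3, park:3, after:3, car:3, how:2, cry:2, rice:2, yet:1, coin:1, eye:1
Σf² = 51; N² = 441
Repeat rate = 51 / 441 = 0.12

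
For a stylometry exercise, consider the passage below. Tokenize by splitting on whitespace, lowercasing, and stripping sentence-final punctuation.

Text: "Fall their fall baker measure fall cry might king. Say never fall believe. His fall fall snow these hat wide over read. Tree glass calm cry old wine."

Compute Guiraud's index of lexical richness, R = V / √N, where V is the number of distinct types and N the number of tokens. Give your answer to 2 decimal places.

N = 28, V = 22.
√N = 5.291503
R = 22 / 5.291503 = 4.16

4.16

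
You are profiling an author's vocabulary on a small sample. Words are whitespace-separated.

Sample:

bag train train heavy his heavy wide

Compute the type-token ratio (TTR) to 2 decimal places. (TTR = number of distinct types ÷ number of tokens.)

N = 7 tokens, V = 5 types.
TTR = V / N = 5 / 7 = 0.71

0.71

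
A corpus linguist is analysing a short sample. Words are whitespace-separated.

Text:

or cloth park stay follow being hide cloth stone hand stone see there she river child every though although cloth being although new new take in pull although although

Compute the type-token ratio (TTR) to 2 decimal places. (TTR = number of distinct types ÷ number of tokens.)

0.72

N = 29 tokens, V = 21 types.
TTR = V / N = 21 / 29 = 0.72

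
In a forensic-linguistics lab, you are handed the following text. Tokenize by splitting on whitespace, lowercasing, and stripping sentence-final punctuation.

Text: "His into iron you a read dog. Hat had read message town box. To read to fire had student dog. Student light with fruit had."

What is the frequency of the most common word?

Frequencies: read:3, had:3, dog:2, to:2, student:2, his:1, into:1, iron:1, you:1, a:1, hat:1, message:1, town:1, box:1, fire:1, light:1, with:1, fruit:1
Most common: 'read' with frequency 3.

3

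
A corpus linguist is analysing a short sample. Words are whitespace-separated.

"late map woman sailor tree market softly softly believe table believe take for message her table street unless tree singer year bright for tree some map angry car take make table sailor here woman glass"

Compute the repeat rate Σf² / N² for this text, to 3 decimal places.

Frequencies: tree:3, table:3, map:2, woman:2, sailor:2, softly:2, believe:2, take:2, for:2, late:1, market:1, message:1, her:1, street:1, unless:1, singer:1, year:1, bright:1, some:1, angry:1, … (4 more, each freq 1)
Σf² = 61; N² = 1225
Repeat rate = 61 / 1225 = 0.050

0.050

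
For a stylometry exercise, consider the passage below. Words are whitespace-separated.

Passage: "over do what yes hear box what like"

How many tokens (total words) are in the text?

8

Tokens: over, do, what, yes, hear, box, what, like
N = 8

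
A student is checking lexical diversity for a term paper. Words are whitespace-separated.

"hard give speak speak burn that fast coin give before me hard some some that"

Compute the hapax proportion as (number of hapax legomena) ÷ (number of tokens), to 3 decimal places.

Frequencies: hard:2, give:2, speak:2, that:2, some:2, burn:1, fast:1, coin:1, before:1, me:1
Hapax count = 5; token count = 15.
Ratio = 5 / 15 = 0.333

0.333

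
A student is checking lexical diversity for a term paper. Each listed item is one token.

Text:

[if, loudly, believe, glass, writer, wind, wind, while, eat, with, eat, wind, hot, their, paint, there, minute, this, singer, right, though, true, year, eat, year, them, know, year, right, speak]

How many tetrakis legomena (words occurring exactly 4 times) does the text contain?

Frequencies: wind:3, eat:3, year:3, right:2, if:1, loudly:1, believe:1, glass:1, writer:1, while:1, with:1, hot:1, their:1, paint:1, there:1, minute:1, this:1, singer:1, though:1, true:1, … (3 more, each freq 1)
Words with frequency 4: (none)

0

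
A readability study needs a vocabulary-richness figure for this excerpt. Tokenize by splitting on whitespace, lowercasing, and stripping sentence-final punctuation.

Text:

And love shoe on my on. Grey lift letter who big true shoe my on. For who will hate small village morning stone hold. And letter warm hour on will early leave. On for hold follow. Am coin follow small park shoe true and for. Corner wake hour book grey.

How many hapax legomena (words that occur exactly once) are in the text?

Frequencies: on:5, and:3, shoe:3, for:3, my:2, grey:2, letter:2, who:2, true:2, will:2, small:2, hold:2, hour:2, follow:2, love:1, lift:1, big:1, hate:1, village:1, morning:1, … (10 more, each freq 1)
Hapax (freq=1): am, big, book, coin, corner, early, hate, leave, lift, love, morning, park, stone, village, wake, warm

16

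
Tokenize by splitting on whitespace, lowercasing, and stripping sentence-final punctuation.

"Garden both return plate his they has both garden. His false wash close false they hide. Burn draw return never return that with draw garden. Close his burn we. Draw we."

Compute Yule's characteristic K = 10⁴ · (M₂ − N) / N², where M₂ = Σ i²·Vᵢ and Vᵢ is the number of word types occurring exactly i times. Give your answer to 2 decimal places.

374.61

Frequencies: garden:3, return:3, his:3, draw:3, both:2, they:2, false:2, close:2, burn:2, we:2, plate:1, has:1, wash:1, hide:1, never:1, that:1, with:1
N = 31. Frequency spectrum: V_1=7, V_2=6, V_3=4
M₂ = 1²·7 + 2²·6 + 3²·4 = 67
K = 10000 × (67 − 31) / 31² = 374.61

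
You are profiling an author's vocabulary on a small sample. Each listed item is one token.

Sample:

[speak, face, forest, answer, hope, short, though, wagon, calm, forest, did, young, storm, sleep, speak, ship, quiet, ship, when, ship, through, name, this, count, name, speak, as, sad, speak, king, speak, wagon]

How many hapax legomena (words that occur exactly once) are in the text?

18

Frequencies: speak:5, ship:3, forest:2, wagon:2, name:2, face:1, answer:1, hope:1, short:1, though:1, calm:1, did:1, young:1, storm:1, sleep:1, quiet:1, when:1, through:1, this:1, count:1, … (3 more, each freq 1)
Hapax (freq=1): answer, as, calm, count, did, face, hope, king, quiet, sad, short, sleep, storm, this, though, through, when, young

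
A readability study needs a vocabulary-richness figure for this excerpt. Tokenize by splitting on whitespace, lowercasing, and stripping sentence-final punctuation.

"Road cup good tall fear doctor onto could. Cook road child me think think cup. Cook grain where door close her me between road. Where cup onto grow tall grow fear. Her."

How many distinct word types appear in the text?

Distinct types: {between, child, close, cook, could, cup, doctor, door, fear, good, grain, grow, her, me, onto, road, tall, think, where}
V = 19

19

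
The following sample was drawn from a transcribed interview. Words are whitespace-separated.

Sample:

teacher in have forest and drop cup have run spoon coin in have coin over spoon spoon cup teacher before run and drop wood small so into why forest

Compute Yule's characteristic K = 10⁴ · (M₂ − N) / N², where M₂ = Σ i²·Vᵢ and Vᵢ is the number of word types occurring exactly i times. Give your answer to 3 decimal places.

Frequencies: have:3, spoon:3, teacher:2, in:2, forest:2, and:2, drop:2, cup:2, run:2, coin:2, over:1, before:1, wood:1, small:1, so:1, into:1, why:1
N = 29. Frequency spectrum: V_1=7, V_2=8, V_3=2
M₂ = 1²·7 + 2²·8 + 3²·2 = 57
K = 10000 × (57 − 29) / 29² = 332.937

332.937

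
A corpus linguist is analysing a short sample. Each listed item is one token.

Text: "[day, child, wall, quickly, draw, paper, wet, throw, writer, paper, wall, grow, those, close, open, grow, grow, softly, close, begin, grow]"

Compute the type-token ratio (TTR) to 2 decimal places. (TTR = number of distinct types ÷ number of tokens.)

0.71

N = 21 tokens, V = 15 types.
TTR = V / N = 15 / 21 = 0.71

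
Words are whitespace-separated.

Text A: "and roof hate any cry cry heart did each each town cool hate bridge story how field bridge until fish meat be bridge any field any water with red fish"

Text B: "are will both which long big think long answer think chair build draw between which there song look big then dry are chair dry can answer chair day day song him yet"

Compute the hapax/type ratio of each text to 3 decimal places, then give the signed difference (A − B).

0.143

A: hapax=14, V=21, ratio=0.667
B: hapax=11, V=21, ratio=0.524
Difference = 0.667 − 0.524 = 0.143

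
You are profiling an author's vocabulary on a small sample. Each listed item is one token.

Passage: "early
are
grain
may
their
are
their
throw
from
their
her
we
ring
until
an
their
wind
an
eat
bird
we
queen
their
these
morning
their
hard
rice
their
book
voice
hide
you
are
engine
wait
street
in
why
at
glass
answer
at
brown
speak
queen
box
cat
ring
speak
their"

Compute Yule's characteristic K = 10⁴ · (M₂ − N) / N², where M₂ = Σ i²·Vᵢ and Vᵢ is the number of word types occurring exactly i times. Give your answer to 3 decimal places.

Frequencies: their:8, are:3, we:2, ring:2, an:2, queen:2, at:2, speak:2, early:1, grain:1, may:1, throw:1, from:1, her:1, until:1, wind:1, eat:1, bird:1, these:1, morning:1, … (16 more, each freq 1)
N = 51. Frequency spectrum: V_1=28, V_2=6, V_3=1, V_8=1
M₂ = 1²·28 + 2²·6 + 3²·1 + 8²·1 = 125
K = 10000 × (125 − 51) / 51² = 284.506

284.506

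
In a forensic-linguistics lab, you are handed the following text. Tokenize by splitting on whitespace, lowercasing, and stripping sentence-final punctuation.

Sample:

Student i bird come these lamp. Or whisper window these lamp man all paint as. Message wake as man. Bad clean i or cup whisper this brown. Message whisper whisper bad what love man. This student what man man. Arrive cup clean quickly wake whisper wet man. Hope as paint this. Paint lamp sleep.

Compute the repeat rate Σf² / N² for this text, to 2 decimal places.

Frequencies: man:6, whisper:5, lamp:3, paint:3, as:3, this:3, student:2, i:2, these:2, or:2, message:2, wake:2, bad:2, clean:2, cup:2, what:2, bird:1, come:1, window:1, all:1, … (7 more, each freq 1)
Σf² = 148; N² = 2916
Repeat rate = 148 / 2916 = 0.05

0.05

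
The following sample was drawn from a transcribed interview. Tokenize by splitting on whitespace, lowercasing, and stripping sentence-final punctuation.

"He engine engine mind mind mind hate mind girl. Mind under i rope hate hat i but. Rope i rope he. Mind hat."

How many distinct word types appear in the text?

Distinct types: {but, engine, girl, hat, hate, he, i, mind, rope, under}
V = 10

10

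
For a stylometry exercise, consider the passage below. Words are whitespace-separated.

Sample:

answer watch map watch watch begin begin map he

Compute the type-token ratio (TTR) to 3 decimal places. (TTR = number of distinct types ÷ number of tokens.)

0.556

N = 9 tokens, V = 5 types.
TTR = V / N = 5 / 9 = 0.556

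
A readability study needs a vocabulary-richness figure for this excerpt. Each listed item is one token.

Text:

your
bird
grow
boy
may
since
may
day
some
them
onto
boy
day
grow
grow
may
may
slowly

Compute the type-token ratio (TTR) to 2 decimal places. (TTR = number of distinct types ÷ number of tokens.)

0.61

N = 18 tokens, V = 11 types.
TTR = V / N = 11 / 18 = 0.61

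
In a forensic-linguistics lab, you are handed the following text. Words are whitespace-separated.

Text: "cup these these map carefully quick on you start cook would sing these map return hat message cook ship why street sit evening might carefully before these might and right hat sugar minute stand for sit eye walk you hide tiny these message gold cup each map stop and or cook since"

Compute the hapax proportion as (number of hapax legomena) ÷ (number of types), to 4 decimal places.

Frequencies: these:5, map:3, cook:3, cup:2, carefully:2, you:2, hat:2, message:2, sit:2, might:2, and:2, quick:1, on:1, start:1, would:1, sing:1, return:1, ship:1, why:1, street:1, … (16 more, each freq 1)
Hapax count = 25; type count = 36.
Ratio = 25 / 36 = 0.6944

0.6944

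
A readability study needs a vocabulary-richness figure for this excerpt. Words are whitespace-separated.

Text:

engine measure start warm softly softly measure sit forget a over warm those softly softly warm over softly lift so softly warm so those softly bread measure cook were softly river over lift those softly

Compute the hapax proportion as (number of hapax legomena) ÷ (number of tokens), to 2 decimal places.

Frequencies: softly:9, warm:4, measure:3, over:3, those:3, lift:2, so:2, engine:1, start:1, sit:1, forget:1, a:1, bread:1, cook:1, were:1, river:1
Hapax count = 9; token count = 35.
Ratio = 9 / 35 = 0.26

0.26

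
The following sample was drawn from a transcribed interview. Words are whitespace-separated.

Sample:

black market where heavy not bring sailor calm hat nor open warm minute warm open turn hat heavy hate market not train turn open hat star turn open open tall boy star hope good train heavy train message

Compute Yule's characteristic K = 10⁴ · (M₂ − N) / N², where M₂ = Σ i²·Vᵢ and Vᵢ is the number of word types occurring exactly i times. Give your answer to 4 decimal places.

360.1108

Frequencies: open:5, heavy:3, hat:3, turn:3, train:3, market:2, not:2, warm:2, star:2, black:1, where:1, bring:1, sailor:1, calm:1, nor:1, minute:1, hate:1, tall:1, boy:1, hope:1, … (2 more, each freq 1)
N = 38. Frequency spectrum: V_1=13, V_2=4, V_3=4, V_5=1
M₂ = 1²·13 + 2²·4 + 3²·4 + 5²·1 = 90
K = 10000 × (90 − 38) / 38² = 360.1108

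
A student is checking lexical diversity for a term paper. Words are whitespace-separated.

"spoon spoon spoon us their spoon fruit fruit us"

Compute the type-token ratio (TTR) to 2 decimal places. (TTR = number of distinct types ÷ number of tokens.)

0.44

N = 9 tokens, V = 4 types.
TTR = V / N = 4 / 9 = 0.44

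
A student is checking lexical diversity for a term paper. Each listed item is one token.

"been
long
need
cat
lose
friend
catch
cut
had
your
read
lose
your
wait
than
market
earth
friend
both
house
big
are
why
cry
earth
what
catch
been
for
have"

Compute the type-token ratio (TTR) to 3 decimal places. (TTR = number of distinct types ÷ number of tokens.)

0.800

N = 30 tokens, V = 24 types.
TTR = V / N = 24 / 30 = 0.800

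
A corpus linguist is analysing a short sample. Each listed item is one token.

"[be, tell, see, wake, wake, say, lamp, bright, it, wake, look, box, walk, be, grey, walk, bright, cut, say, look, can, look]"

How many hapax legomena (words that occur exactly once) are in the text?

Frequencies: wake:3, look:3, be:2, say:2, bright:2, walk:2, tell:1, see:1, lamp:1, it:1, box:1, grey:1, cut:1, can:1
Hapax (freq=1): box, can, cut, grey, it, lamp, see, tell

8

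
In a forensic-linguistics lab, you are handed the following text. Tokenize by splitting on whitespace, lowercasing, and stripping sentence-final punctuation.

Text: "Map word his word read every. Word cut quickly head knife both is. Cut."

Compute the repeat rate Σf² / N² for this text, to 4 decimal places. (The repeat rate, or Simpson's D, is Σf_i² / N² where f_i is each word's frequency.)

Frequencies: word:3, cut:2, map:1, his:1, read:1, every:1, quickly:1, head:1, knife:1, both:1, is:1
Σf² = 22; N² = 196
Repeat rate = 22 / 196 = 0.1122

0.1122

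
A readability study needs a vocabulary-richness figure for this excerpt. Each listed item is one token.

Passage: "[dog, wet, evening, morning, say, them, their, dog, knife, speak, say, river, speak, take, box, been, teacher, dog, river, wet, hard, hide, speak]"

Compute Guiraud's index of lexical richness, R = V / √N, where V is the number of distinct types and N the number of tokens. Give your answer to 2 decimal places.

3.34

N = 23, V = 16.
√N = 4.795832
R = 16 / 4.795832 = 3.34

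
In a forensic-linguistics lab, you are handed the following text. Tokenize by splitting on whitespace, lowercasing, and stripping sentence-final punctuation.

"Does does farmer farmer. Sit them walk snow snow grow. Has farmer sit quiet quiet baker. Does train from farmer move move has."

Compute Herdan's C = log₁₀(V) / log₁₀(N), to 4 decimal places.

0.8180

N = 23, V = 13.
log₁₀(V) = 1.113943, log₁₀(N) = 1.361728
C = 1.113943 / 1.361728 = 0.8180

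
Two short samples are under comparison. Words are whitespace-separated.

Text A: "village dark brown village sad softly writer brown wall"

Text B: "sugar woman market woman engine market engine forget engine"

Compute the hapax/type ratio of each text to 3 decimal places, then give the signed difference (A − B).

0.314

A: hapax=5, V=7, ratio=0.714
B: hapax=2, V=5, ratio=0.400
Difference = 0.714 − 0.400 = 0.314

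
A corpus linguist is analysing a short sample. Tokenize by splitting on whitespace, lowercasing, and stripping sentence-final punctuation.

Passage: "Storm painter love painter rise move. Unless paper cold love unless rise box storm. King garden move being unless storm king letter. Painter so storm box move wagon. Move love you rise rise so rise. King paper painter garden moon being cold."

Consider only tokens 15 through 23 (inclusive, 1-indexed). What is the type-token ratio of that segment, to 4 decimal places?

0.8889

Segment tokens 15–23: king, garden, move, being, unless, storm, king, letter, painter
Segment N = 9, segment V = 8.
TTR = 8 / 9 = 0.8889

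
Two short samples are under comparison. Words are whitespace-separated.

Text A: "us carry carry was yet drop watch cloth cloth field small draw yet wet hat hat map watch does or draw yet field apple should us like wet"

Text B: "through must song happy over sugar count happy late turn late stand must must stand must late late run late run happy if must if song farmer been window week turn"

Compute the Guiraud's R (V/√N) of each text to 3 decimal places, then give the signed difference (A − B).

A: V=18, N=28, R=3.402
B: V=16, N=31, R=2.874
Difference = 3.402 − 2.874 = 0.528

0.528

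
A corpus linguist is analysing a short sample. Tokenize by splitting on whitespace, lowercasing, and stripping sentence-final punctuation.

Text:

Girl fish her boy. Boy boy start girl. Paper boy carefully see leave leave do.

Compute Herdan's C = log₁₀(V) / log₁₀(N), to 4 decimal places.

N = 15, V = 10.
log₁₀(V) = 1.000000, log₁₀(N) = 1.176091
C = 1.000000 / 1.176091 = 0.8503

0.8503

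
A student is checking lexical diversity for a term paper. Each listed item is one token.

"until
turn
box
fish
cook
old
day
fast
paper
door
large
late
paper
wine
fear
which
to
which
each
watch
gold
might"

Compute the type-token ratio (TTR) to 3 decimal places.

N = 22 tokens, V = 20 types.
TTR = V / N = 20 / 22 = 0.909

0.909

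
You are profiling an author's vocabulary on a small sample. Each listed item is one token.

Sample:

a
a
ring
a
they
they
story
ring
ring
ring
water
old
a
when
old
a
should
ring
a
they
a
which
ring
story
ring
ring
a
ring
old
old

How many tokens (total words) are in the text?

30

Tokens: a, a, ring, a, they, they, story, ring, ring, ring, water, old, a, when, old, a, should, ring, a, they, a, which, ring, story, ring, ring, a, ring, old, old
N = 30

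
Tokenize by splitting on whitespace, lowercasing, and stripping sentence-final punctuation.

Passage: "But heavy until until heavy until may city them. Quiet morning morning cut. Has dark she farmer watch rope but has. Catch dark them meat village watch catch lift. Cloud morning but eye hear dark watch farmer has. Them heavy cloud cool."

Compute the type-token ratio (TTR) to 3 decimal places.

N = 42 tokens, V = 23 types.
TTR = V / N = 23 / 42 = 0.548

0.548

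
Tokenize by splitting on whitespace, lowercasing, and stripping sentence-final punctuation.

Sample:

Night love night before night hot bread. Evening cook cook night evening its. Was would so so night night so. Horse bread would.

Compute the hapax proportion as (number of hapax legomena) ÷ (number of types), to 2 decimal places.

Frequencies: night:6, so:3, bread:2, evening:2, cook:2, would:2, love:1, before:1, hot:1, its:1, was:1, horse:1
Hapax count = 6; type count = 12.
Ratio = 6 / 12 = 0.50

0.50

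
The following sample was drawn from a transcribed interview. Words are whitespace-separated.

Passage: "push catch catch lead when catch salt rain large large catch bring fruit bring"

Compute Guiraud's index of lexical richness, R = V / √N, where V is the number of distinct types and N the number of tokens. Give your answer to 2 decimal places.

N = 14, V = 9.
√N = 3.741657
R = 9 / 3.741657 = 2.41

2.41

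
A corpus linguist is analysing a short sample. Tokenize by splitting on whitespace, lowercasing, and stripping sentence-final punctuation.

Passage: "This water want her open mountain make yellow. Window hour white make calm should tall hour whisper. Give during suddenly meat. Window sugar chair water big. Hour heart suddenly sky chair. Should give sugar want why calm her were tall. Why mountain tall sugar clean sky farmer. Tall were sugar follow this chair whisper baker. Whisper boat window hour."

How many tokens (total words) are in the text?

59

Tokens: this, water, want, her, open, mountain, make, yellow, window, hour, white, make, calm, should, tall, hour, whisper, give, during, suddenly, meat, window, sugar, chair, water, big, hour, heart, suddenly, sky, chair, should, give, sugar, want, why, calm, her, were, tall, why, mountain, tall, sugar, clean, sky, farmer, tall, were, sugar, follow, this, chair, whisper, baker, whisper, boat, window, hour
N = 59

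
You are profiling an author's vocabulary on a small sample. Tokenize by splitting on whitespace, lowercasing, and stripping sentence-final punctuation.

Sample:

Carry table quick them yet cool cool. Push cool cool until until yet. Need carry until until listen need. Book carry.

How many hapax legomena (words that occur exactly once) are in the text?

6

Frequencies: cool:4, until:4, carry:3, yet:2, need:2, table:1, quick:1, them:1, push:1, listen:1, book:1
Hapax (freq=1): book, listen, push, quick, table, them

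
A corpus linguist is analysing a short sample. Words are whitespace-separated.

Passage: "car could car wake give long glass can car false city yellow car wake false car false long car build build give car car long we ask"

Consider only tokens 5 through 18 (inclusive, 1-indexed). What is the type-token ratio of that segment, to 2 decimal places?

0.64

Segment tokens 5–18: give, long, glass, can, car, false, city, yellow, car, wake, false, car, false, long
Segment N = 14, segment V = 9.
TTR = 9 / 14 = 0.64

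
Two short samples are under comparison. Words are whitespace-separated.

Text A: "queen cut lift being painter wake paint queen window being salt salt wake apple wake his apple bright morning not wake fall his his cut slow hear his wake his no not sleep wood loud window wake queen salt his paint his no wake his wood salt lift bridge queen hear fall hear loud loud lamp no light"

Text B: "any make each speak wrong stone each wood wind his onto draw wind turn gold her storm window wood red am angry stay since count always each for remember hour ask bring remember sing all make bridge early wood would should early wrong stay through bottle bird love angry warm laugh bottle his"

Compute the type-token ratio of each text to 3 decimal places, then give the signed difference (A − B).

TTR(A) = 24/58 = 0.414
TTR(B) = 40/53 = 0.755
Difference = 0.414 − 0.755 = -0.341

-0.341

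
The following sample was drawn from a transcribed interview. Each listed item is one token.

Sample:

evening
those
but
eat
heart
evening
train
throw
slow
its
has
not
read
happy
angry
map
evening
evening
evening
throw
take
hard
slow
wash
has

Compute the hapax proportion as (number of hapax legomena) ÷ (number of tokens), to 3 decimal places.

Frequencies: evening:5, throw:2, slow:2, has:2, those:1, but:1, eat:1, heart:1, train:1, its:1, not:1, read:1, happy:1, angry:1, map:1, take:1, hard:1, wash:1
Hapax count = 14; token count = 25.
Ratio = 14 / 25 = 0.560

0.560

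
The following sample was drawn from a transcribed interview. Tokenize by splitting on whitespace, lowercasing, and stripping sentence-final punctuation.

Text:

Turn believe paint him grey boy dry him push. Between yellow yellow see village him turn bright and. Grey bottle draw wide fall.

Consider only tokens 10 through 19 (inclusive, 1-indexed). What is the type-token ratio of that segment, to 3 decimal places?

0.900

Segment tokens 10–19: between, yellow, yellow, see, village, him, turn, bright, and, grey
Segment N = 10, segment V = 9.
TTR = 9 / 10 = 0.900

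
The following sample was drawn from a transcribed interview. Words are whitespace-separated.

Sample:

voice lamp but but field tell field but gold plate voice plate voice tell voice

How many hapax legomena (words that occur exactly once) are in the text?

Frequencies: voice:4, but:3, field:2, tell:2, plate:2, lamp:1, gold:1
Hapax (freq=1): gold, lamp

2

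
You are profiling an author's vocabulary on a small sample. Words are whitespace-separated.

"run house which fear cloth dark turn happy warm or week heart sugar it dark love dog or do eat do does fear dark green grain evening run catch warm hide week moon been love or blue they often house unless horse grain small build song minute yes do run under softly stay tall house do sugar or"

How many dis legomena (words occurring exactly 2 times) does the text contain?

Frequencies: or:4, do:4, run:3, house:3, dark:3, fear:2, warm:2, week:2, sugar:2, love:2, grain:2, which:1, cloth:1, turn:1, happy:1, heart:1, it:1, dog:1, eat:1, does:1, … (20 more, each freq 1)
Words with frequency 2: fear, grain, love, sugar, warm, week

6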